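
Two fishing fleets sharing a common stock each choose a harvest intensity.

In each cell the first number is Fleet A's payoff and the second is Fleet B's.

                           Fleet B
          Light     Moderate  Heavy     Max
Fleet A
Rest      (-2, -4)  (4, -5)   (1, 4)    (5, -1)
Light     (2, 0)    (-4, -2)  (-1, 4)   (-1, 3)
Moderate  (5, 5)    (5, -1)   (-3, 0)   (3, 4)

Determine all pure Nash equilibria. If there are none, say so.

Pure-strategy Nash equilibria: (Rest, Heavy); (Moderate, Light)

Fleet A against Light: payoffs -2, 2, 5 → best response Moderate.
Fleet A against Moderate: payoffs 4, -4, 5 → best response Moderate.
Fleet A against Heavy: payoffs 1, -1, -3 → best response Rest.
Fleet A against Max: payoffs 5, -1, 3 → best response Rest.
Fleet B against Rest: payoffs -4, -5, 4, -1 → best response Heavy.
Fleet B against Light: payoffs 0, -2, 4, 3 → best response Heavy.
Fleet B against Moderate: payoffs 5, -1, 0, 4 → best response Light.
Mutual best responses: (Rest, Heavy); (Moderate, Light).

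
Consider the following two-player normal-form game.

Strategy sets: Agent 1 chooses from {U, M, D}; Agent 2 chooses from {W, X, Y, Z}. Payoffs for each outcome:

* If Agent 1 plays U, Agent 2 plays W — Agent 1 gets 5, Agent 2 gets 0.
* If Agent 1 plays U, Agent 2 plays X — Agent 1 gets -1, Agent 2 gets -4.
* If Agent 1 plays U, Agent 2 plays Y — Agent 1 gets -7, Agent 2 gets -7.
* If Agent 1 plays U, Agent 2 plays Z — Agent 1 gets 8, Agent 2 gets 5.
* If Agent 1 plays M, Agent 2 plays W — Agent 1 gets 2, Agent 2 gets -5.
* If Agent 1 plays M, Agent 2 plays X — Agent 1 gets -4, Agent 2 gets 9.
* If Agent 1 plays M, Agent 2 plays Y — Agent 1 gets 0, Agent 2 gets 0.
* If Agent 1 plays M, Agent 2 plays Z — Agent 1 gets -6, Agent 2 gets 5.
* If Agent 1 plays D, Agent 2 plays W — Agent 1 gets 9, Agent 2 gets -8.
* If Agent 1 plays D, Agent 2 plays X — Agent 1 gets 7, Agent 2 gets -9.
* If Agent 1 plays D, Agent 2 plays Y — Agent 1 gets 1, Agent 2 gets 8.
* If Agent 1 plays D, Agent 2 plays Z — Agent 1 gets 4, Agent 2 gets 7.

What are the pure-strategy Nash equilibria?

Agent 1 against W: payoffs 5, 2, 9 → best response D.
Agent 1 against X: payoffs -1, -4, 7 → best response D.
Agent 1 against Y: payoffs -7, 0, 1 → best response D.
Agent 1 against Z: payoffs 8, -6, 4 → best response U.
Agent 2 against U: payoffs 0, -4, -7, 5 → best response Z.
Agent 2 against M: payoffs -5, 9, 0, 5 → best response X.
Agent 2 against D: payoffs -8, -9, 8, 7 → best response Y.
Mutual best responses: (U, Z); (D, Y).

Pure-strategy Nash equilibria: (U, Z) and (D, Y)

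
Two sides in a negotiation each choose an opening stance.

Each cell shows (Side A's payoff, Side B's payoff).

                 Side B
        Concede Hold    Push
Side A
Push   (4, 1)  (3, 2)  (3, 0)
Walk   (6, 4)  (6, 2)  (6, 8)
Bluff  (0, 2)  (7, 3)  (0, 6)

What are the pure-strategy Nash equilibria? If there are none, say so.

Side A against Concede: payoffs 4, 6, 0 → best response Walk.
Side A against Hold: payoffs 3, 6, 7 → best response Bluff.
Side A against Push: payoffs 3, 6, 0 → best response Walk.
Side B against Push: payoffs 1, 2, 0 → best response Hold.
Side B against Walk: payoffs 4, 2, 8 → best response Push.
Side B against Bluff: payoffs 2, 3, 6 → best response Push.
Mutual best responses: (Walk, Push).

(Walk, Push)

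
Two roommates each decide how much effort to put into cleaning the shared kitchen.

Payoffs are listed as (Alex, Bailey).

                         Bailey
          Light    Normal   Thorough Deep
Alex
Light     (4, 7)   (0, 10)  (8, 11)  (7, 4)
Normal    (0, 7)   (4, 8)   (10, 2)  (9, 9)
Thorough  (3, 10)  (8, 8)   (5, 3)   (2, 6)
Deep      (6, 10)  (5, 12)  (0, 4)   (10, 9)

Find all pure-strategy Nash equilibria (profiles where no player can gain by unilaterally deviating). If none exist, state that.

(Light, Light): Alex can switch to Deep (4 → 6). Not NE.
(Light, Normal): Alex can switch to Normal (0 → 4). Not NE.
(Light, Thorough): Alex can switch to Normal (8 → 10). Not NE.
(Light, Deep): Alex can switch to Normal (7 → 9). Not NE.
(Normal, Light): Alex can switch to Light (0 → 4). Not NE.
(Normal, Normal): Alex can switch to Thorough (4 → 8). Not NE.
(Normal, Thorough): Bailey can switch to Light (2 → 7). Not NE.
(Normal, Deep): Alex can switch to Deep (9 → 10). Not NE.
(Thorough, Light): Alex can switch to Light (3 → 4). Not NE.
(Thorough, Normal): Bailey can switch to Light (8 → 10). Not NE.
(The remaining 6 profiles each have a profitable deviation by the same check.)

There is no pure-strategy Nash equilibrium.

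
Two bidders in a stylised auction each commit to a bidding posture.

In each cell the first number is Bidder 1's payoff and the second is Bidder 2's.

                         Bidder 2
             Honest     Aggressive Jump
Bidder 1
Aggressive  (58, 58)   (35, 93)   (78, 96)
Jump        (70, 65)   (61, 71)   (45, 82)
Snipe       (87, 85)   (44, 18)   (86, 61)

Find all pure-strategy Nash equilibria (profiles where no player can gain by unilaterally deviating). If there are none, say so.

Pure NE: (Snipe, Honest)

For each player, find the best response to each opponent profile; mutual best responses are the pure NE.
Bidder 1 against Honest: payoffs 58, 70, 87 → best response Snipe.
Bidder 1 against Aggressive: payoffs 35, 61, 44 → best response Jump.
Bidder 1 against Jump: payoffs 78, 45, 86 → best response Snipe.
Bidder 2 against Aggressive: payoffs 58, 93, 96 → best response Jump.
Bidder 2 against Jump: payoffs 65, 71, 82 → best response Jump.
Bidder 2 against Snipe: payoffs 85, 18, 61 → best response Honest.
Mutual best responses: (Snipe, Honest).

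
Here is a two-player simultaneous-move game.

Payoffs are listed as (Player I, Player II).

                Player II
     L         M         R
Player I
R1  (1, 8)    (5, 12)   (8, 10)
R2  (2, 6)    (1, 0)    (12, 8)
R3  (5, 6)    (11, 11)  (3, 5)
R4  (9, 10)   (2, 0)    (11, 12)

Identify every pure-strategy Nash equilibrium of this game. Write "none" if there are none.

The pure Nash equilibria are (R2, R) and (R3, M).

Player I against L: payoffs 1, 2, 5, 9 → best response R4.
Player I against M: payoffs 5, 1, 11, 2 → best response R3.
Player I against R: payoffs 8, 12, 3, 11 → best response R2.
Player II against R1: payoffs 8, 12, 10 → best response M.
Player II against R2: payoffs 6, 0, 8 → best response R.
Player II against R3: payoffs 6, 11, 5 → best response M.
Player II against R4: payoffs 10, 0, 12 → best response R.
Mutual best responses: (R2, R); (R3, M).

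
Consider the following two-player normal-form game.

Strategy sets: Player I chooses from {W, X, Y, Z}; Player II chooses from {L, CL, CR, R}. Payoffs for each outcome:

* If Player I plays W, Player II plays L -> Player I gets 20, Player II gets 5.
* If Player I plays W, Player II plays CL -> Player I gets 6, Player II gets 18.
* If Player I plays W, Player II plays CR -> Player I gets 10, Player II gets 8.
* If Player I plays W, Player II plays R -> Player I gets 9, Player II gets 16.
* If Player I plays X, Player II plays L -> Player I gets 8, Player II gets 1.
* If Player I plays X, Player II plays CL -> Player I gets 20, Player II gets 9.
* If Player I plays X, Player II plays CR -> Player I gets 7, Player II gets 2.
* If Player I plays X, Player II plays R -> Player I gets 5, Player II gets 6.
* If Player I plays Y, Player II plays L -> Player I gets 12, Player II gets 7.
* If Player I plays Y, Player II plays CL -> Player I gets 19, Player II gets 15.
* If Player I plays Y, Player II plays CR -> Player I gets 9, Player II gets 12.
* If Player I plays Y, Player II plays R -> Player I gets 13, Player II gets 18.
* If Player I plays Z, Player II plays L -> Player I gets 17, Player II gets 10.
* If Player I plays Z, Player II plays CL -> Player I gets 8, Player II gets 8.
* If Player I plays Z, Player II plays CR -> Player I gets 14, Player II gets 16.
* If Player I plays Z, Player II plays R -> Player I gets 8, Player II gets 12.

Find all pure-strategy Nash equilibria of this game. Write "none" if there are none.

(W, L): Player II can switch to CL (5 → 18). Not NE.
(W, CL): Player I can switch to X (6 → 20). Not NE.
(W, CR): Player I can switch to Z (10 → 14). Not NE.
(W, R): Player I can switch to Y (9 → 13). Not NE.
(X, L): Player I can switch to W (8 → 20). Not NE.
(X, CL): Player I gets 20, best alternative 19; Player II gets 9, best alternative 6. No profitable deviation — NE.
(X, CR): Player I can switch to W (7 → 10). Not NE.
(X, R): Player I can switch to W (5 → 9). Not NE.
(Y, L): Player I can switch to W (12 → 20). Not NE.
(Y, CL): Player I can switch to X (19 → 20). Not NE.
(Y, CR): Player I can switch to W (9 → 10). Not NE.
(Y, R): Player I gets 13, best alternative 9; Player II gets 18, best alternative 15. No profitable deviation — NE.
(Z, CR): Player I gets 14, best alternative 10; Player II gets 16, best alternative 12. No profitable deviation — NE.
(The remaining 3 profiles each have a profitable deviation by the same check.)

Pure-strategy Nash equilibria: (X, CL); (Y, R); (Z, CR)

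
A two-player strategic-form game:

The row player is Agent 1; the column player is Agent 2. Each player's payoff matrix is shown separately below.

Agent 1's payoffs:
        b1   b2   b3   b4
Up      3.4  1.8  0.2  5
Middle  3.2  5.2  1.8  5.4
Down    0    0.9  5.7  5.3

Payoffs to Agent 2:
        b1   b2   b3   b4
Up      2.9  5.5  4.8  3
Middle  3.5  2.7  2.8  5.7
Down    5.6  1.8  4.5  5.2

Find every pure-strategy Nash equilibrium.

(Middle, b4)

(Up, b1): Agent 2 can switch to b2 (2.9 → 5.5). Not NE.
(Up, b2): Agent 1 can switch to Middle (1.8 → 5.2). Not NE.
(Up, b3): Agent 1 can switch to Middle (0.2 → 1.8). Not NE.
(Up, b4): Agent 1 can switch to Middle (5 → 5.4). Not NE.
(Middle, b1): Agent 1 can switch to Up (3.2 → 3.4). Not NE.
(Middle, b2): Agent 2 can switch to b1 (2.7 → 3.5). Not NE.
(Middle, b3): Agent 1 can switch to Down (1.8 → 5.7). Not NE.
(Middle, b4): Agent 1 gets 5.4, best alternative 5.3; Agent 2 gets 5.7, best alternative 3.5. No profitable deviation — NE.
(Down, b1): Agent 1 can switch to Up (0 → 3.4). Not NE.
(Down, b2): Agent 1 can switch to Up (0.9 → 1.8). Not NE.
(Down, b3): Agent 2 can switch to b1 (4.5 → 5.6). Not NE.
(The remaining 1 profile has a profitable deviation by the same check.)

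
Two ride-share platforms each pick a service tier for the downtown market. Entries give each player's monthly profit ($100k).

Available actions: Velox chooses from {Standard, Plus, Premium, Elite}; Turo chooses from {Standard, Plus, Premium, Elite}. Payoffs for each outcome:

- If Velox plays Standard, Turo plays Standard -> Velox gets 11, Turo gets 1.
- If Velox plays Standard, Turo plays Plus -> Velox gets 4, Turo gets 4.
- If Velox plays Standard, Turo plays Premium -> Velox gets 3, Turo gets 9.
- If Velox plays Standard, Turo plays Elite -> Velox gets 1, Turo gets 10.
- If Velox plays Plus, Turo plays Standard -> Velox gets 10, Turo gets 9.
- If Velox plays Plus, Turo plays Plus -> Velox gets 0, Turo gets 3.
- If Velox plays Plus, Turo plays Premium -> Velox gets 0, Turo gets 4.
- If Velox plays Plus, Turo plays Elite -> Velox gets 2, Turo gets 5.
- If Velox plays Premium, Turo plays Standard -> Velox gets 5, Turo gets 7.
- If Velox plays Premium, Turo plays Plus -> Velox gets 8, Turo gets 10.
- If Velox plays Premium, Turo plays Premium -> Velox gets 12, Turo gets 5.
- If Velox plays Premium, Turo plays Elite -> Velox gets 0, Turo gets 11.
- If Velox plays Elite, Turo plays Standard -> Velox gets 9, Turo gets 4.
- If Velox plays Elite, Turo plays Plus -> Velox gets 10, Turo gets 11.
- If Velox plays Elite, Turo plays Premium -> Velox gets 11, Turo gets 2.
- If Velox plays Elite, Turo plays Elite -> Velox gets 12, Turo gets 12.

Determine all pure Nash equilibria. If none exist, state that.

(Standard, Standard): Turo can switch to Plus (1 → 4). Not NE.
(Standard, Plus): Velox can switch to Premium (4 → 8). Not NE.
(Standard, Premium): Velox can switch to Premium (3 → 12). Not NE.
(Standard, Elite): Velox can switch to Plus (1 → 2). Not NE.
(Plus, Standard): Velox can switch to Standard (10 → 11). Not NE.
(Plus, Plus): Velox can switch to Standard (0 → 4). Not NE.
(Plus, Premium): Velox can switch to Standard (0 → 3). Not NE.
(Plus, Elite): Velox can switch to Elite (2 → 12). Not NE.
(Premium, Standard): Velox can switch to Standard (5 → 11). Not NE.
(Premium, Plus): Velox can switch to Elite (8 → 10). Not NE.
(Elite, Elite): Velox gets 12, best alternative 2; Turo gets 12, best alternative 11. No profitable deviation — NE.
(The remaining 5 profiles each have a profitable deviation by the same check.)

The unique pure-strategy Nash equilibrium is (Elite, Elite).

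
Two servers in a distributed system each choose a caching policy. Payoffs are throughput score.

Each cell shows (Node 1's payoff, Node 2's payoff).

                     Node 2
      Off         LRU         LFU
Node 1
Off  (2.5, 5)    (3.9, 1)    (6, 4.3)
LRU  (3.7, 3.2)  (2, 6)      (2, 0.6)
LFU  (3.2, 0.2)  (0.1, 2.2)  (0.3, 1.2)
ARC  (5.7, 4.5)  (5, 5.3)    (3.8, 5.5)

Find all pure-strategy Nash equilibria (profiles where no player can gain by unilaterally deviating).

No pure-strategy Nash equilibrium.

Mark each player's best response to every combination of opponents' strategies; a profile where every player is best-responding is a pure Nash equilibrium.
Node 1 against Off: payoffs 2.5, 3.7, 3.2, 5.7 → best response ARC.
Node 1 against LRU: payoffs 3.9, 2, 0.1, 5 → best response ARC.
Node 1 against LFU: payoffs 6, 2, 0.3, 3.8 → best response Off.
Node 2 against Off: payoffs 5, 1, 4.3 → best response Off.
Node 2 against LRU: payoffs 3.2, 6, 0.6 → best response LRU.
Node 2 against LFU: payoffs 0.2, 2.2, 1.2 → best response LRU.
Node 2 against ARC: payoffs 4.5, 5.3, 5.5 → best response LFU.
No profile is a mutual best response for all players.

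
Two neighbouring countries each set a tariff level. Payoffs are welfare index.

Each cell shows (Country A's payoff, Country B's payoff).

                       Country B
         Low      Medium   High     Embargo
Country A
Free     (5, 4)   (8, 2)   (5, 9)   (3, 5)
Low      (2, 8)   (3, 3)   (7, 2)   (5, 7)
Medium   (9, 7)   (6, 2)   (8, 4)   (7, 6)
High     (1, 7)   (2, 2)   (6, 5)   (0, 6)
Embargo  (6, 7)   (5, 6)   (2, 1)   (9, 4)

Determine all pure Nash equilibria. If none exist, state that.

(Free, Low): Country A can switch to Medium (5 → 9). Not NE.
(Free, Medium): Country B can switch to Low (2 → 4). Not NE.
(Free, High): Country A can switch to Low (5 → 7). Not NE.
(Free, Embargo): Country A can switch to Low (3 → 5). Not NE.
(Low, Low): Country A can switch to Free (2 → 5). Not NE.
(Low, Medium): Country A can switch to Free (3 → 8). Not NE.
(Medium, Low): Country A gets 9, best alternative 6; Country B gets 7, best alternative 6. No profitable deviation — NE.
(The remaining 13 profiles each have a profitable deviation by the same check.)

(Medium, Low)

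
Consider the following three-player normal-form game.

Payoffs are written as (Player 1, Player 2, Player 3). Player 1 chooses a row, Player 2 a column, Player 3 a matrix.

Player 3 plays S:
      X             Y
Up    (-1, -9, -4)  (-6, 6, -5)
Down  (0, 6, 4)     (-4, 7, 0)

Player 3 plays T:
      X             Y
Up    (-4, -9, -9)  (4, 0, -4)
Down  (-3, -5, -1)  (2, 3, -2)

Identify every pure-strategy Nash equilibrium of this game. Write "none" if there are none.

(Up, Y, T); (Down, Y, S)

(Up, X, S): Player 1 can switch to Down (-1 → 0). Not NE.
(Up, X, T): Player 1 can switch to Down (-4 → -3). Not NE.
(Up, Y, S): Player 1 can switch to Down (-6 → -4). Not NE.
(Up, Y, T): Player 1 gets 4, best alternative 2; Player 2 gets 0, best alternative -9; Player 3 gets -4, best alternative -5. No profitable deviation — NE.
(Down, X, S): Player 2 can switch to Y (6 → 7). Not NE.
(Down, X, T): Player 2 can switch to Y (-5 → 3). Not NE.
(Down, Y, S): Player 1 gets -4, best alternative -6; Player 2 gets 7, best alternative 6; Player 3 gets 0, best alternative -2. No profitable deviation — NE.
(Down, Y, T): Player 1 can switch to Up (2 → 4). Not NE.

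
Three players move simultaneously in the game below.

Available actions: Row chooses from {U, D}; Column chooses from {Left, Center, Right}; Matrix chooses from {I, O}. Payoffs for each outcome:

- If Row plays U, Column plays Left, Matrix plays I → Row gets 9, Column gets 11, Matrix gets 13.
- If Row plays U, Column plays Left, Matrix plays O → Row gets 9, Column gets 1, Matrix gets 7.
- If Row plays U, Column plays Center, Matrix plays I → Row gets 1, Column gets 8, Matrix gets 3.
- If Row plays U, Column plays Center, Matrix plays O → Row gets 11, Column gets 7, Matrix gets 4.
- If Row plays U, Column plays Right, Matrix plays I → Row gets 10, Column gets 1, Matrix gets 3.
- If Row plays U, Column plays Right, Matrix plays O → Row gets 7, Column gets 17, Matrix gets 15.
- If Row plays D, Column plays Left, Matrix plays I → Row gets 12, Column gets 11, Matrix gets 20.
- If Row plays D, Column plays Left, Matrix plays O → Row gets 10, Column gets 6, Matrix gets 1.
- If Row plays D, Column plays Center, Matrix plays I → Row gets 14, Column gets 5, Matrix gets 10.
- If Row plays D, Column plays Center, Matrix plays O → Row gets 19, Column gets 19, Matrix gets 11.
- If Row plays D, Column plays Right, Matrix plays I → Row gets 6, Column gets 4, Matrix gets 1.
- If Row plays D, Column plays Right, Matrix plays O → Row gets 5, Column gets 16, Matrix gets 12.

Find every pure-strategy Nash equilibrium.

Row against (Left, I): payoffs 9, 12 → best response D.
Row against (Left, O): payoffs 9, 10 → best response D.
Row against (Center, I): payoffs 1, 14 → best response D.
Row against (Center, O): payoffs 11, 19 → best response D.
Row against (Right, I): payoffs 10, 6 → best response U.
Row against (Right, O): payoffs 7, 5 → best response U.
Column against (U, I): payoffs 11, 8, 1 → best response Left.
Column against (U, O): payoffs 1, 7, 17 → best response Right.
Column against (D, I): payoffs 11, 5, 4 → best response Left.
Column against (D, O): payoffs 6, 19, 16 → best response Center.
Matrix against (U, Left): payoffs 13, 7 → best response I.
Matrix against (U, Center): payoffs 3, 4 → best response O.
Matrix against (U, Right): payoffs 3, 15 → best response O.
Matrix against (D, Left): payoffs 20, 1 → best response I.
Matrix against (D, Center): payoffs 10, 11 → best response O.
Matrix against (D, Right): payoffs 1, 12 → best response O.
Mutual best responses: (U, Right, O); (D, Left, I); (D, Center, O).

The pure Nash equilibria are (U, Right, O); (D, Left, I); (D, Center, O).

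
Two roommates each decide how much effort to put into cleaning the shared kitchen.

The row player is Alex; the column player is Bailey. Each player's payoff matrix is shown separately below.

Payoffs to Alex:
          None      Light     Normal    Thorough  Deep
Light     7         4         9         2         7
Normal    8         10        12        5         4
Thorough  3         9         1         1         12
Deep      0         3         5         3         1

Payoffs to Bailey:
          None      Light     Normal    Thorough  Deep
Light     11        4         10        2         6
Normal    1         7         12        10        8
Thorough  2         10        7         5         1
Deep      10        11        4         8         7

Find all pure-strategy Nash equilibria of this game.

(Light, None): Alex can switch to Normal (7 → 8). Not NE.
(Light, Light): Alex can switch to Normal (4 → 10). Not NE.
(Light, Normal): Alex can switch to Normal (9 → 12). Not NE.
(Light, Thorough): Alex can switch to Normal (2 → 5). Not NE.
(Light, Deep): Alex can switch to Thorough (7 → 12). Not NE.
(Normal, None): Bailey can switch to Light (1 → 7). Not NE.
(Normal, Light): Bailey can switch to Normal (7 → 12). Not NE.
(Normal, Normal): Alex gets 12, best alternative 9; Bailey gets 12, best alternative 10. No profitable deviation — NE.
(Normal, Thorough): Bailey can switch to Normal (10 → 12). Not NE.
(Normal, Deep): Alex can switch to Light (4 → 7). Not NE.
(Thorough, None): Alex can switch to Light (3 → 7). Not NE.
(The remaining 9 profiles each have a profitable deviation by the same check.)

(Normal, Normal)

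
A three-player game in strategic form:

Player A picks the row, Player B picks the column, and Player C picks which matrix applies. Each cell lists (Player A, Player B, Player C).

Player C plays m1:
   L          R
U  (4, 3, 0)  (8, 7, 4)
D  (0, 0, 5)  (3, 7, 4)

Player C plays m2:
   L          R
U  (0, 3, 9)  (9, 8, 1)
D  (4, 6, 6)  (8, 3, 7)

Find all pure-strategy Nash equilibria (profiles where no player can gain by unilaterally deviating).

Player A against (L, m1): payoffs 4, 0 → best response U.
Player A against (L, m2): payoffs 0, 4 → best response D.
Player A against (R, m1): payoffs 8, 3 → best response U.
Player A against (R, m2): payoffs 9, 8 → best response U.
Player B against (U, m1): payoffs 3, 7 → best response R.
Player B against (U, m2): payoffs 3, 8 → best response R.
Player B against (D, m1): payoffs 0, 7 → best response R.
Player B against (D, m2): payoffs 6, 3 → best response L.
Player C against (U, L): payoffs 0, 9 → best response m2.
Player C against (U, R): payoffs 4, 1 → best response m1.
Player C against (D, L): payoffs 5, 6 → best response m2.
Player C against (D, R): payoffs 4, 7 → best response m2.
Mutual best responses: (U, R, m1); (D, L, m2).

Pure-strategy Nash equilibria: (U, R, m1); (D, L, m2)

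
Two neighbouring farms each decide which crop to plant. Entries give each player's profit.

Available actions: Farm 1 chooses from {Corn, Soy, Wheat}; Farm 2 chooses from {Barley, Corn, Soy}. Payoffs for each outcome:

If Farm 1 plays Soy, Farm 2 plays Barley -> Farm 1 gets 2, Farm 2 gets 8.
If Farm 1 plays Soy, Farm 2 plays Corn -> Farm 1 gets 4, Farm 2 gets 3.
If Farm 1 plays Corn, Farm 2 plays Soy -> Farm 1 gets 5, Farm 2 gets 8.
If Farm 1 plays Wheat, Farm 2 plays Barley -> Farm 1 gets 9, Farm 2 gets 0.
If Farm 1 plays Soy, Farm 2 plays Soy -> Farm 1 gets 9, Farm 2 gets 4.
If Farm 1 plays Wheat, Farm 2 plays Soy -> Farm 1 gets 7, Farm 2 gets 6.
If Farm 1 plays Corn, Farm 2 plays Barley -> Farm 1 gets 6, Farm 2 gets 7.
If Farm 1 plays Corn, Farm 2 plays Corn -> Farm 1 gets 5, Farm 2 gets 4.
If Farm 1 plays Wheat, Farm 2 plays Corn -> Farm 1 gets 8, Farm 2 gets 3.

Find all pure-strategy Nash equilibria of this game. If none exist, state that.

(Corn, Barley): Farm 1 can switch to Wheat (6 → 9). Not NE.
(Corn, Corn): Farm 1 can switch to Wheat (5 → 8). Not NE.
(Corn, Soy): Farm 1 can switch to Soy (5 → 9). Not NE.
(Soy, Barley): Farm 1 can switch to Corn (2 → 6). Not NE.
(Soy, Corn): Farm 1 can switch to Corn (4 → 5). Not NE.
(Soy, Soy): Farm 2 can switch to Barley (4 → 8). Not NE.
(The remaining 3 profiles each have a profitable deviation by the same check.)

This game has no pure Nash equilibrium.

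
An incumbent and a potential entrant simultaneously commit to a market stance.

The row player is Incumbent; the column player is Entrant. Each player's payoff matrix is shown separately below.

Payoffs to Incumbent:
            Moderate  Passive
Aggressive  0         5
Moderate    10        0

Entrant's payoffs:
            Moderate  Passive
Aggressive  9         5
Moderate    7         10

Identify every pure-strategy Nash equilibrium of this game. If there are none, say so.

This game has no pure Nash equilibrium.

For each strategy profile, look for a profitable unilateral deviation.
(Aggressive, Moderate): Incumbent can switch to Moderate (0 → 10). Not NE.
(Aggressive, Passive): Entrant can switch to Moderate (5 → 9). Not NE.
(Moderate, Moderate): Entrant can switch to Passive (7 → 10). Not NE.
(Moderate, Passive): Incumbent can switch to Aggressive (0 → 5). Not NE.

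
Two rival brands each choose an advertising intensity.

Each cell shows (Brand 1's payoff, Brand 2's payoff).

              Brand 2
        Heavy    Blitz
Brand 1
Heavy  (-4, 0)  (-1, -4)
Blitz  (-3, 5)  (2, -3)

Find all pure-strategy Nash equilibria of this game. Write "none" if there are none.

(Blitz, Heavy)

Brand 1 against Heavy: payoffs -4, -3 → best response Blitz.
Brand 1 against Blitz: payoffs -1, 2 → best response Blitz.
Brand 2 against Heavy: payoffs 0, -4 → best response Heavy.
Brand 2 against Blitz: payoffs 5, -3 → best response Heavy.
Mutual best responses: (Blitz, Heavy).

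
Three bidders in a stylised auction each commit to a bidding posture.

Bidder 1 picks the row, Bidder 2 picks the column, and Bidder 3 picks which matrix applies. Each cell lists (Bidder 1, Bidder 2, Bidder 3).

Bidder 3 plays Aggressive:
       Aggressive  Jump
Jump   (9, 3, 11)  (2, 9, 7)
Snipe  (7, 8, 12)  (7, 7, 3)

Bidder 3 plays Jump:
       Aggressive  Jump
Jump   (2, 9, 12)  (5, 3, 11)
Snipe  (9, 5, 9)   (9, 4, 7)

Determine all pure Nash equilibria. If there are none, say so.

No pure-strategy Nash equilibrium.

(Jump, Aggressive, Aggressive): Bidder 2 can switch to Jump (3 → 9). Not NE.
(Jump, Aggressive, Jump): Bidder 1 can switch to Snipe (2 → 9). Not NE.
(Jump, Jump, Aggressive): Bidder 1 can switch to Snipe (2 → 7). Not NE.
(Jump, Jump, Jump): Bidder 1 can switch to Snipe (5 → 9). Not NE.
(Snipe, Aggressive, Aggressive): Bidder 1 can switch to Jump (7 → 9). Not NE.
(Snipe, Aggressive, Jump): Bidder 3 can switch to Aggressive (9 → 12). Not NE.
(The remaining 2 profiles each have a profitable deviation by the same check.)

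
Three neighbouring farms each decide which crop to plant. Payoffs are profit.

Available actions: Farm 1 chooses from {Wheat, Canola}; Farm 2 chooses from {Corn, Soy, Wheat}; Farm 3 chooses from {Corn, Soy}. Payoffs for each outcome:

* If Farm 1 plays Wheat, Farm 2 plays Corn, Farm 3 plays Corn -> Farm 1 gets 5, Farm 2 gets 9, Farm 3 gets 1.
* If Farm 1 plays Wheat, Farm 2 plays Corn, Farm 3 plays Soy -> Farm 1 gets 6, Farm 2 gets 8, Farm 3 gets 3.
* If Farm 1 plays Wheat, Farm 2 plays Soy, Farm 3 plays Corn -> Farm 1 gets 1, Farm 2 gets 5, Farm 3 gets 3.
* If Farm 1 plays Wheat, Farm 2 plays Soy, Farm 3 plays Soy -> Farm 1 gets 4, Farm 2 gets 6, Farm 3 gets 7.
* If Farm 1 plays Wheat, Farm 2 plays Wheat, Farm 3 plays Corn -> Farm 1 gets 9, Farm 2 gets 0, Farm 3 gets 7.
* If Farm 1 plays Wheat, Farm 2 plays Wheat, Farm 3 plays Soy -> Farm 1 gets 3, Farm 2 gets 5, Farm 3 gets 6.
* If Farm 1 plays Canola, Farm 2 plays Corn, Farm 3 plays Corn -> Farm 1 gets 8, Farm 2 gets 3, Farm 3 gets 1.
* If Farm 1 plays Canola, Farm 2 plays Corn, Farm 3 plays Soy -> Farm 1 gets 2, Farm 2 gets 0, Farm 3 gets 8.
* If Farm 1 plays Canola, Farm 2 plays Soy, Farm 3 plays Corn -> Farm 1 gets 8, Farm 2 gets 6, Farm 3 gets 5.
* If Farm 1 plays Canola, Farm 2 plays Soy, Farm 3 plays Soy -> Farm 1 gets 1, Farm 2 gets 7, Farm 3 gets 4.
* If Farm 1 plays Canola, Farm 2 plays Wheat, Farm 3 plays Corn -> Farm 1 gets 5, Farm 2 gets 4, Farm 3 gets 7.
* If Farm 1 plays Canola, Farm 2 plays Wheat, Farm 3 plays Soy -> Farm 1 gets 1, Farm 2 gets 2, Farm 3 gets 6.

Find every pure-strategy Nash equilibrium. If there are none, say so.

Check each profile: it is a Nash equilibrium iff no player can strictly gain by switching unilaterally.
(Wheat, Corn, Corn): Farm 1 can switch to Canola (5 → 8). Not NE.
(Wheat, Corn, Soy): Farm 1 gets 6, best alternative 2; Farm 2 gets 8, best alternative 6; Farm 3 gets 3, best alternative 1. No profitable deviation — NE.
(Wheat, Soy, Corn): Farm 1 can switch to Canola (1 → 8). Not NE.
(Wheat, Soy, Soy): Farm 2 can switch to Corn (6 → 8). Not NE.
(Wheat, Wheat, Corn): Farm 2 can switch to Corn (0 → 9). Not NE.
(Wheat, Wheat, Soy): Farm 2 can switch to Corn (5 → 8). Not NE.
(Canola, Corn, Corn): Farm 2 can switch to Soy (3 → 6). Not NE.
(Canola, Corn, Soy): Farm 1 can switch to Wheat (2 → 6). Not NE.
(Canola, Soy, Corn): Farm 1 gets 8, best alternative 1; Farm 2 gets 6, best alternative 4; Farm 3 gets 5, best alternative 4. No profitable deviation — NE.
(Canola, Soy, Soy): Farm 1 can switch to Wheat (1 → 4). Not NE.
(The remaining 2 profiles each have a profitable deviation by the same check.)

The pure Nash equilibria are (Wheat, Corn, Soy) and (Canola, Soy, Corn).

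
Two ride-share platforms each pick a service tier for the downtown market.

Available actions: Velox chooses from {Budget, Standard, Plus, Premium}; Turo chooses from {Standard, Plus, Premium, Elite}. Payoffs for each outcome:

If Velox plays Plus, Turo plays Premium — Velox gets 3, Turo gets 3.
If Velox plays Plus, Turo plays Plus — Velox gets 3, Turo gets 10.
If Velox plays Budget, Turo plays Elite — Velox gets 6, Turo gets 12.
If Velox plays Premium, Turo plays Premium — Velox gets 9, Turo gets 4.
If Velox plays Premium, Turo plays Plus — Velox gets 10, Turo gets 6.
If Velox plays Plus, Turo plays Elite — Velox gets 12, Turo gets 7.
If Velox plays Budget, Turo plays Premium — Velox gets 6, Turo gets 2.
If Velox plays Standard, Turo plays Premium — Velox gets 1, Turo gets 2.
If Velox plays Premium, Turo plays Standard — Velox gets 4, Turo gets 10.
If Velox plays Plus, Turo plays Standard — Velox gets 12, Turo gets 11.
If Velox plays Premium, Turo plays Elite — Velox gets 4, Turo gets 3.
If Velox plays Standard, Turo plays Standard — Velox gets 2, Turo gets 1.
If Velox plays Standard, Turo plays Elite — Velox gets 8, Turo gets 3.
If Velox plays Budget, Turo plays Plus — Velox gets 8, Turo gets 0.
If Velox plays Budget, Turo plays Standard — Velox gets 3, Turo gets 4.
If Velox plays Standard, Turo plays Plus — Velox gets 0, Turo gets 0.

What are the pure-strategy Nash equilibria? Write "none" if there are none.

(Budget, Standard): Velox can switch to Plus (3 → 12). Not NE.
(Budget, Plus): Velox can switch to Premium (8 → 10). Not NE.
(Budget, Premium): Velox can switch to Premium (6 → 9). Not NE.
(Budget, Elite): Velox can switch to Standard (6 → 8). Not NE.
(Standard, Standard): Velox can switch to Budget (2 → 3). Not NE.
(Standard, Plus): Velox can switch to Budget (0 → 8). Not NE.
(Standard, Premium): Velox can switch to Budget (1 → 6). Not NE.
(Standard, Elite): Velox can switch to Plus (8 → 12). Not NE.
(Plus, Standard): Velox gets 12, best alternative 4; Turo gets 11, best alternative 10. No profitable deviation — NE.
(Plus, Plus): Velox can switch to Budget (3 → 8). Not NE.
(Plus, Premium): Velox can switch to Budget (3 → 6). Not NE.
(Plus, Elite): Turo can switch to Standard (7 → 11). Not NE.
(Premium, Standard): Velox can switch to Plus (4 → 12). Not NE.
(The remaining 3 profiles each have a profitable deviation by the same check.)

The unique pure-strategy Nash equilibrium is (Plus, Standard).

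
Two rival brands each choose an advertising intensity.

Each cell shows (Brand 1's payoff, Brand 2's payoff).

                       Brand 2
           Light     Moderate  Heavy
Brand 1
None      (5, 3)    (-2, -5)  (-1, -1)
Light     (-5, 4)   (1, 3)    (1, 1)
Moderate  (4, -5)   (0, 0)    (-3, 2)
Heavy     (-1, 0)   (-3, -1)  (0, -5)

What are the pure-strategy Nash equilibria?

Brand 1 against Light: payoffs 5, -5, 4, -1 → best response None.
Brand 1 against Moderate: payoffs -2, 1, 0, -3 → best response Light.
Brand 1 against Heavy: payoffs -1, 1, -3, 0 → best response Light.
Brand 2 against None: payoffs 3, -5, -1 → best response Light.
Brand 2 against Light: payoffs 4, 3, 1 → best response Light.
Brand 2 against Moderate: payoffs -5, 0, 2 → best response Heavy.
Brand 2 against Heavy: payoffs 0, -1, -5 → best response Light.
Mutual best responses: (None, Light).

(None, Light)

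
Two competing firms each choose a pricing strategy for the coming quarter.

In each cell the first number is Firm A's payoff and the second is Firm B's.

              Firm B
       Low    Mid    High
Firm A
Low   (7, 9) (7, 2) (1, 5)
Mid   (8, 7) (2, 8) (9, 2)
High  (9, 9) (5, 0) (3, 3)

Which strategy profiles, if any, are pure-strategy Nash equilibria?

Pure NE: (High, Low)

Firm A against Low: payoffs 7, 8, 9 → best response High.
Firm A against Mid: payoffs 7, 2, 5 → best response Low.
Firm A against High: payoffs 1, 9, 3 → best response Mid.
Firm B against Low: payoffs 9, 2, 5 → best response Low.
Firm B against Mid: payoffs 7, 8, 2 → best response Mid.
Firm B against High: payoffs 9, 0, 3 → best response Low.
Mutual best responses: (High, Low).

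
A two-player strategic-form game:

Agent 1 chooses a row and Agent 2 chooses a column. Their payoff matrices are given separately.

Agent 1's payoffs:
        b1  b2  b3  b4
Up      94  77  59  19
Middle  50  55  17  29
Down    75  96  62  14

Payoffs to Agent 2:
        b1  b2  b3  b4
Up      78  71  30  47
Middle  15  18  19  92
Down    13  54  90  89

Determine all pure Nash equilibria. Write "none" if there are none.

(Up, b1), (Middle, b4), (Down, b3)

Mark each player's best response to every combination of opponents' strategies; a profile where every player is best-responding is a pure Nash equilibrium.
Agent 1 against b1: payoffs 94, 50, 75 → best response Up.
Agent 1 against b2: payoffs 77, 55, 96 → best response Down.
Agent 1 against b3: payoffs 59, 17, 62 → best response Down.
Agent 1 against b4: payoffs 19, 29, 14 → best response Middle.
Agent 2 against Up: payoffs 78, 71, 30, 47 → best response b1.
Agent 2 against Middle: payoffs 15, 18, 19, 92 → best response b4.
Agent 2 against Down: payoffs 13, 54, 90, 89 → best response b3.
Mutual best responses: (Up, b1); (Middle, b4); (Down, b3).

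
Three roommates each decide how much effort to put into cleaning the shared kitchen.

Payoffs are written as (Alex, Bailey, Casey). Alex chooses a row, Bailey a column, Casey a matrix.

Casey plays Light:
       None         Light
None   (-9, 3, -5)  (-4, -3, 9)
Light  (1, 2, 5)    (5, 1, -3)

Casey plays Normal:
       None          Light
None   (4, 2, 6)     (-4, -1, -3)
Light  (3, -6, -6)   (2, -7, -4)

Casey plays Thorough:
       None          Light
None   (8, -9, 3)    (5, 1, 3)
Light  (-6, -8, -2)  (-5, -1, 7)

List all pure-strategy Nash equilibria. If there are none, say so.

(None, None, Light): Alex can switch to Light (-9 → 1). Not NE.
(None, None, Normal): Alex gets 4, best alternative 3; Bailey gets 2, best alternative -1; Casey gets 6, best alternative 3. No profitable deviation — NE.
(None, None, Thorough): Bailey can switch to Light (-9 → 1). Not NE.
(None, Light, Light): Alex can switch to Light (-4 → 5). Not NE.
(None, Light, Normal): Alex can switch to Light (-4 → 2). Not NE.
(None, Light, Thorough): Casey can switch to Light (3 → 9). Not NE.
(Light, None, Light): Alex gets 1, best alternative -9; Bailey gets 2, best alternative 1; Casey gets 5, best alternative -2. No profitable deviation — NE.
(Light, None, Normal): Alex can switch to None (3 → 4). Not NE.
(Light, None, Thorough): Alex can switch to None (-6 → 8). Not NE.
(Light, Light, Light): Bailey can switch to None (1 → 2). Not NE.
(The remaining 2 profiles each have a profitable deviation by the same check.)

Pure-strategy Nash equilibria: (None, None, Normal); (Light, None, Light)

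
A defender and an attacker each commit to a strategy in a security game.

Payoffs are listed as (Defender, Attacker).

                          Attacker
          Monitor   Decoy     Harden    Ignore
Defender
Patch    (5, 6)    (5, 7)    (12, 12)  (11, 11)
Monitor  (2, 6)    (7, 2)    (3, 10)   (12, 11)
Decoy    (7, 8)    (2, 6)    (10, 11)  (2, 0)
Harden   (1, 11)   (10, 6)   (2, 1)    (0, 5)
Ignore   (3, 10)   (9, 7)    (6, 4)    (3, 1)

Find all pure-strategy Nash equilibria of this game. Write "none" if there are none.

Defender against Monitor: payoffs 5, 2, 7, 1, 3 → best response Decoy.
Defender against Decoy: payoffs 5, 7, 2, 10, 9 → best response Harden.
Defender against Harden: payoffs 12, 3, 10, 2, 6 → best response Patch.
Defender against Ignore: payoffs 11, 12, 2, 0, 3 → best response Monitor.
Attacker against Patch: payoffs 6, 7, 12, 11 → best response Harden.
Attacker against Monitor: payoffs 6, 2, 10, 11 → best response Ignore.
Attacker against Decoy: payoffs 8, 6, 11, 0 → best response Harden.
Attacker against Harden: payoffs 11, 6, 1, 5 → best response Monitor.
Attacker against Ignore: payoffs 10, 7, 4, 1 → best response Monitor.
Mutual best responses: (Patch, Harden); (Monitor, Ignore).

The pure Nash equilibria are (Patch, Harden), (Monitor, Ignore).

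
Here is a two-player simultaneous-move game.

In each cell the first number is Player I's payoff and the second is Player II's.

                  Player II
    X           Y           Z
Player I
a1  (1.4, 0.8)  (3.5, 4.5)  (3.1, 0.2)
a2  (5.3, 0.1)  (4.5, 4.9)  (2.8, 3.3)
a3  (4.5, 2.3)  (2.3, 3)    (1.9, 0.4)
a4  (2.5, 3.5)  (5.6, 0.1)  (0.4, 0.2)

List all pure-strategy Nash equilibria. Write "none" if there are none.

This game has no pure Nash equilibrium.

(a1, X): Player I can switch to a2 (1.4 → 5.3). Not NE.
(a1, Y): Player I can switch to a2 (3.5 → 4.5). Not NE.
(a1, Z): Player II can switch to X (0.2 → 0.8). Not NE.
(a2, X): Player II can switch to Y (0.1 → 4.9). Not NE.
(a2, Y): Player I can switch to a4 (4.5 → 5.6). Not NE.
(a2, Z): Player I can switch to a1 (2.8 → 3.1). Not NE.
(a3, X): Player I can switch to a2 (4.5 → 5.3). Not NE.
(a3, Y): Player I can switch to a1 (2.3 → 3.5). Not NE.
(a3, Z): Player I can switch to a1 (1.9 → 3.1). Not NE.
(a4, X): Player I can switch to a2 (2.5 → 5.3). Not NE.
(The remaining 2 profiles each have a profitable deviation by the same check.)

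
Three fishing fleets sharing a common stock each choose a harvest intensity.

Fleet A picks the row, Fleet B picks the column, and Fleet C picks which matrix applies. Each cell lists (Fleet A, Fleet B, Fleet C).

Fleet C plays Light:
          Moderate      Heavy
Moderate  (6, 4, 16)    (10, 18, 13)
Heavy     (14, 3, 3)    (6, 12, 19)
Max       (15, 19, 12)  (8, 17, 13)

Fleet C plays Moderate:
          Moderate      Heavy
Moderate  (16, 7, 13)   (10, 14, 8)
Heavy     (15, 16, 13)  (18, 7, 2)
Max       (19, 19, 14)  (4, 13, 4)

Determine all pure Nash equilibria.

For each strategy profile, look for a profitable unilateral deviation.
(Moderate, Moderate, Light): Fleet A can switch to Heavy (6 → 14). Not NE.
(Moderate, Moderate, Moderate): Fleet A can switch to Max (16 → 19). Not NE.
(Moderate, Heavy, Light): Fleet A gets 10, best alternative 8; Fleet B gets 18, best alternative 4; Fleet C gets 13, best alternative 8. No profitable deviation — NE.
(Moderate, Heavy, Moderate): Fleet A can switch to Heavy (10 → 18). Not NE.
(Heavy, Moderate, Light): Fleet A can switch to Max (14 → 15). Not NE.
(Heavy, Moderate, Moderate): Fleet A can switch to Moderate (15 → 16). Not NE.
(Heavy, Heavy, Light): Fleet A can switch to Moderate (6 → 10). Not NE.
(Heavy, Heavy, Moderate): Fleet B can switch to Moderate (7 → 16). Not NE.
(Max, Moderate, Light): Fleet C can switch to Moderate (12 → 14). Not NE.
(Max, Moderate, Moderate): Fleet A gets 19, best alternative 16; Fleet B gets 19, best alternative 13; Fleet C gets 14, best alternative 12. No profitable deviation — NE.
(Max, Heavy, Light): Fleet A can switch to Moderate (8 → 10). Not NE.
(Max, Heavy, Moderate): Fleet A can switch to Moderate (4 → 10). Not NE.

(Moderate, Heavy, Light); (Max, Moderate, Moderate)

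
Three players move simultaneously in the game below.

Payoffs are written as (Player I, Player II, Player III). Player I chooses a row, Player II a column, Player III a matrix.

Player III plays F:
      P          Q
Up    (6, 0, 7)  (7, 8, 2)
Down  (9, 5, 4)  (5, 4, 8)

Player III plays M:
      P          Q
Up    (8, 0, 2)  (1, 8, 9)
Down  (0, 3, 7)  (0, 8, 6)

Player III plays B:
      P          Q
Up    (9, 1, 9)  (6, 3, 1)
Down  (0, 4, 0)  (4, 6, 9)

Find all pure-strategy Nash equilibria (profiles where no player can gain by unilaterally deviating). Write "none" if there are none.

(Up, P, F): Player I can switch to Down (6 → 9). Not NE.
(Up, P, M): Player II can switch to Q (0 → 8). Not NE.
(Up, P, B): Player II can switch to Q (1 → 3). Not NE.
(Up, Q, F): Player III can switch to M (2 → 9). Not NE.
(Up, Q, M): Player I gets 1, best alternative 0; Player II gets 8, best alternative 0; Player III gets 9, best alternative 2. No profitable deviation — NE.
(Up, Q, B): Player III can switch to F (1 → 2). Not NE.
(Down, P, F): Player III can switch to M (4 → 7). Not NE.
(Down, P, M): Player I can switch to Up (0 → 8). Not NE.
(Down, P, B): Player I can switch to Up (0 → 9). Not NE.
(The remaining 3 profiles each have a profitable deviation by the same check.)

The unique pure-strategy Nash equilibrium is (Up, Q, M).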